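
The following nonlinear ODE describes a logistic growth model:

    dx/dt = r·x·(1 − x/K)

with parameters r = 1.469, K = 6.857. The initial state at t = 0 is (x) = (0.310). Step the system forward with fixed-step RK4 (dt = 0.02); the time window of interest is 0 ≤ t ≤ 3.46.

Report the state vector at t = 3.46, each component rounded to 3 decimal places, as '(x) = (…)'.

t=0.000: state=(0.310)
step 1 (dt=0.02): k1=(0.435), k2=(0.441), k3=(0.441), k4=(0.447); state += dt/6·(k1+2k2+2k3+k4)
t=0.020: state=(0.319)
t=0.040: state=(0.328)
t=0.060: state=(0.337)
continuing one RK4 step at a time; state shown every 10 steps (Δt=0.2):
t=0.200: state=(0.410)
t=0.400: state=(0.538)
t=0.600: state=(0.703)
t=0.800: state=(0.912)
t=1.000: state=(1.170)
t=1.200: state=(1.483)
t=1.400: state=(1.853)
t=1.600: state=(2.276)
t=1.800: state=(2.742)
t=2.000: state=(3.236)
t=2.200: state=(3.739)
t=2.400: state=(4.228)
t=2.600: state=(4.686)
t=2.800: state=(5.097)
t=3.000: state=(5.453)
t=3.200: state=(5.753)
t=3.400: state=(5.999)
t=3.460: state=(6.063)

(x) = (6.063)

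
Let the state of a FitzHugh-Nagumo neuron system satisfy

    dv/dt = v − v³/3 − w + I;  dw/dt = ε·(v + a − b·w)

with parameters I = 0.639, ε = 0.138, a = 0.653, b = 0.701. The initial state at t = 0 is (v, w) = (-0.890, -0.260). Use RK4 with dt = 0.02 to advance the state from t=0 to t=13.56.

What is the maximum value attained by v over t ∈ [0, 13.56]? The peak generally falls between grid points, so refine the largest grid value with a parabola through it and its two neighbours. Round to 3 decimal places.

max v = 1.848

t=0.000: state=(-0.890, -0.260)
step 1 (dt=0.02): k1=(0.244, -0.008), k2=(0.245, -0.007), k3=(0.245, -0.007), k4=(0.245, -0.007); state += dt/6·(k1+2k2+2k3+k4)
t=0.020: state=(-0.885, -0.260)
t=0.040: state=(-0.880, -0.260)
t=0.060: state=(-0.875, -0.260)
continuing one RK4 step at a time; state shown every 25 steps (Δt=0.5):
t=0.500: state=(-0.759, -0.259)
t=1.000: state=(-0.599, -0.249)
t=1.500: state=(-0.388, -0.227)
t=2.000: state=(-0.084, -0.189)
t=2.500: state=(0.380, -0.127)
t=3.000: state=(1.019, -0.030)
t=3.500: state=(1.580, 0.105)
t=4.000: state=(1.814, 0.260)
t=4.500: state=(1.847, 0.415)
t=5.000: state=(1.812, 0.563)
t=5.500: state=(1.758, 0.701)
t=6.000: state=(1.698, 0.828)
t=6.500: state=(1.635, 0.945)
t=7.000: state=(1.570, 1.053)
t=7.500: state=(1.502, 1.150)
t=8.000: state=(1.431, 1.239)
t=8.500: state=(1.356, 1.318)
t=9.000: state=(1.276, 1.388)
t=9.500: state=(1.189, 1.450)
t=10.000: state=(1.093, 1.502)
t=10.500: state=(0.982, 1.545)
t=11.000: state=(0.849, 1.578)
t=11.500: state=(0.682, 1.599)
t=12.000: state=(0.454, 1.607)
t=12.500: state=(0.114, 1.594)
t=13.000: state=(-0.419, 1.554)
t=13.500: state=(-1.151, 1.472)
t=13.560: state=(-1.238, 1.459)
largest grid value and its neighbours: v(4.380)=1.84816, v(4.400)=1.84819, v(4.420)=1.84809
parabola through these three points peaks at t≈4.394 with v≈1.84819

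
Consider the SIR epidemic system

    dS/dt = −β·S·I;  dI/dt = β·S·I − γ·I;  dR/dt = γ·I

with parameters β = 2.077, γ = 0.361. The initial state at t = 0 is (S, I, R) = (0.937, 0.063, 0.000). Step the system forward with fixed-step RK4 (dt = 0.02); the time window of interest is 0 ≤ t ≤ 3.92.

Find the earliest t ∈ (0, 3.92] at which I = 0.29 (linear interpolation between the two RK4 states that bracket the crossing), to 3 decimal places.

t=0.000: state=(0.937, 0.063, 0.000)
step 1 (dt=0.02): k1=(-0.123, 0.100, 0.023), k2=(-0.124, 0.101, 0.023), k3=(-0.124, 0.101, 0.023), k4=(-0.126, 0.103, 0.023); state += dt/6·(k1+2k2+2k3+k4)
t=0.020: state=(0.935, 0.065, 0.000)
t=0.040: state=(0.932, 0.067, 0.001)
t=0.060: state=(0.929, 0.069, 0.001)
continuing one RK4 step at a time; state shown every 10 steps (Δt=0.2):
t=0.200: state=(0.909, 0.086, 0.005)
t=0.400: state=(0.872, 0.116, 0.013)
t=0.600: state=(0.824, 0.153, 0.022)
t=0.800: state=(0.766, 0.199, 0.035)
t=1.000: state=(0.698, 0.251, 0.051)
t=1.140: state=(0.646, 0.290, 0.065)
next step: t=1.160: state=(0.638, 0.295, 0.067) — I has crossed 0.29
linear interpolation between t=1.140 (0.28966) and t=1.160 (0.29535) → t≈1.141

t = 1.141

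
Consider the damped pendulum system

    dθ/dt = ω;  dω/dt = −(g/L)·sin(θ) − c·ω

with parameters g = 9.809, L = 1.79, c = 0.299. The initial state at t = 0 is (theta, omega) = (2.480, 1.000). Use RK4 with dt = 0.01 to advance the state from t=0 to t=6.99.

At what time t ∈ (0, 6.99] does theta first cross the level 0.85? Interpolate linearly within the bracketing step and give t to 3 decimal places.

t = 1.376

t=0.000: state=(2.480, 1.000)
step 1 (dt=0.01): k1=(1.000, -3.666), k2=(0.982, -3.639), k3=(0.982, -3.639), k4=(0.964, -3.612); state += dt/6·(k1+2k2+2k3+k4)
t=0.010: state=(2.490, 0.964)
t=0.020: state=(2.499, 0.928)
t=0.030: state=(2.508, 0.892)
continuing one RK4 step at a time; state shown every 25 steps (Δt=0.25):
t=0.250: state=(2.627, 0.215)
t=0.500: state=(2.597, -0.451)
t=0.750: state=(2.395, -1.196)
t=1.000: state=(1.980, -2.165)
t=1.250: state=(1.297, -3.299)
t=1.370: state=(0.873, -3.750)
next step: t=1.380: state=(0.835, -3.780) — theta has crossed 0.85
linear interpolation between t=1.370 (0.87277) and t=1.380 (0.83511) → t≈1.376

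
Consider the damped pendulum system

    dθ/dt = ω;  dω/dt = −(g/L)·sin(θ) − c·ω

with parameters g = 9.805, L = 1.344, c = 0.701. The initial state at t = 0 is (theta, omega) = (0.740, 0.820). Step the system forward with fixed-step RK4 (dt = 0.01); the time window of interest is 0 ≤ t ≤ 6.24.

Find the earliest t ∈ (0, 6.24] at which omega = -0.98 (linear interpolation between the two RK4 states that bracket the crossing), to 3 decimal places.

t=0.000: state=(0.740, 0.820)
step 1 (dt=0.01): k1=(0.820, -5.494), k2=(0.793, -5.497), k3=(0.793, -5.496), k4=(0.765, -5.498); state += dt/6·(k1+2k2+2k3+k4)
t=0.010: state=(0.748, 0.765)
t=0.020: state=(0.755, 0.710)
t=0.030: state=(0.762, 0.655)
continuing one RK4 step at a time; state shown every 25 steps (Δt=0.25):
t=0.250: state=(0.777, -0.496)
t=0.360: state=(0.695, -0.979)
next step: t=0.370: state=(0.685, -1.019) — omega has crossed -0.98
linear interpolation between t=0.360 (-0.97943) and t=0.370 (-1.01885) → t≈0.360

t = 0.360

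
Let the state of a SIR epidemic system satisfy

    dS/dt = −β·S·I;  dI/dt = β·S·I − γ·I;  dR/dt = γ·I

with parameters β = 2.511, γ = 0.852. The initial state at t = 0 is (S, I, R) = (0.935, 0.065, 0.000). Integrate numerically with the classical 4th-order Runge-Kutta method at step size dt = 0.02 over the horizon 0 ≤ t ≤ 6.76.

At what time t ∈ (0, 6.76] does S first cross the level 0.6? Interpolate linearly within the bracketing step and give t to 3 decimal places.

t = 1.184

t=0.000: state=(0.935, 0.065, 0.000)
step 1 (dt=0.02): k1=(-0.153, 0.097, 0.055), k2=(-0.155, 0.098, 0.056), k3=(-0.155, 0.098, 0.056), k4=(-0.157, 0.100, 0.057); state += dt/6·(k1+2k2+2k3+k4)
t=0.020: state=(0.932, 0.067, 0.001)
t=0.040: state=(0.929, 0.069, 0.002)
t=0.060: state=(0.925, 0.071, 0.003)
continuing one RK4 step at a time; state shown every 25 steps (Δt=0.5):
t=0.500: state=(0.830, 0.129, 0.040)
t=1.000: state=(0.669, 0.218, 0.114)
t=1.180: state=(0.602, 0.249, 0.150)
next step: t=1.200: state=(0.594, 0.252, 0.154) — S has crossed 0.6
linear interpolation between t=1.180 (0.60162) and t=1.200 (0.59410) → t≈1.184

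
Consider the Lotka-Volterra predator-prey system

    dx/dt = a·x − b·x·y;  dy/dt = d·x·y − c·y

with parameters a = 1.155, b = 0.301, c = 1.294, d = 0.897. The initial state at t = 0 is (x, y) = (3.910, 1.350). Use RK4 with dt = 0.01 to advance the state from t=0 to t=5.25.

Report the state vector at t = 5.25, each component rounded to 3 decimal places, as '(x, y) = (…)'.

t=0.000: state=(3.910, 1.350)
step 1 (dt=0.01): k1=(2.927, 2.988), k2=(2.921, 3.039), k3=(2.920, 3.039), k4=(2.913, 3.091); state += dt/6·(k1+2k2+2k3+k4)
t=0.010: state=(3.939, 1.380)
t=0.020: state=(3.968, 1.412)
t=0.030: state=(3.997, 1.444)
continuing one RK4 step at a time; state shown every 20 steps (Δt=0.2):
t=0.200: state=(4.439, 2.209)
t=0.400: state=(4.680, 3.889)
t=0.600: state=(4.301, 6.796)
t=0.800: state=(3.228, 10.388)
t=1.000: state=(2.004, 12.783)
t=1.200: state=(1.150, 13.007)
t=1.400: state=(0.684, 11.782)
t=1.600: state=(0.446, 10.042)
t=1.800: state=(0.324, 8.297)
t=2.000: state=(0.260, 6.745)
t=2.200: state=(0.227, 5.438)
t=2.400: state=(0.213, 4.366)
t=2.600: state=(0.212, 3.501)
t=2.800: state=(0.221, 2.810)
t=3.000: state=(0.240, 2.260)
t=3.200: state=(0.267, 1.826)
t=3.400: state=(0.305, 1.483)
t=3.600: state=(0.354, 1.214)
t=3.800: state=(0.417, 1.004)
t=4.000: state=(0.497, 0.841)
t=4.200: state=(0.598, 0.716)
t=4.400: state=(0.724, 0.622)
t=4.600: state=(0.880, 0.555)
t=4.800: state=(1.074, 0.510)
t=5.000: state=(1.313, 0.487)
t=5.200: state=(1.607, 0.488)
t=5.250: state=(1.690, 0.493)

(x, y) = (1.690, 0.493)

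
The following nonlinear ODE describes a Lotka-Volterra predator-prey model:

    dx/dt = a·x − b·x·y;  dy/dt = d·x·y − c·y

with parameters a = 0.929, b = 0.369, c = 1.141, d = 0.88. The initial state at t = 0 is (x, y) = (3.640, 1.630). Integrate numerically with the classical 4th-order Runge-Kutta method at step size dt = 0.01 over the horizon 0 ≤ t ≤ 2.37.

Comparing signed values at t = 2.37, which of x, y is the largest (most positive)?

t=0.000: state=(3.640, 1.630)
step 1 (dt=0.01): k1=(1.192, 3.361), k2=(1.172, 3.405), k3=(1.171, 3.405), k4=(1.150, 3.449); state += dt/6·(k1+2k2+2k3+k4)
t=0.010: state=(3.652, 1.664)
t=0.020: state=(3.663, 1.699)
t=0.030: state=(3.674, 1.735)
continuing one RK4 step at a time; state shown every 10 steps (Δt=0.1):
t=0.100: state=(3.736, 2.013)
t=0.200: state=(3.773, 2.500)
t=0.300: state=(3.735, 3.105)
t=0.400: state=(3.608, 3.830)
t=0.500: state=(3.387, 4.651)
t=0.600: state=(3.081, 5.518)
t=0.700: state=(2.715, 6.355)
t=0.800: state=(2.324, 7.078)
t=0.900: state=(1.943, 7.617)
t=1.000: state=(1.599, 7.940)
t=1.100: state=(1.306, 8.046)
t=1.200: state=(1.066, 7.965)
t=1.300: state=(0.875, 7.738)
t=1.400: state=(0.726, 7.405)
t=1.500: state=(0.611, 7.005)
t=1.600: state=(0.522, 6.568)
t=1.700: state=(0.453, 6.116)
t=1.800: state=(0.400, 5.664)
t=1.900: state=(0.359, 5.225)
t=2.000: state=(0.327, 4.804)
t=2.100: state=(0.303, 4.406)
t=2.200: state=(0.285, 4.034)
t=2.300: state=(0.271, 3.688)
t=2.370: state=(0.264, 3.462)
compare at T: x=0.264, y=3.462

largest component: y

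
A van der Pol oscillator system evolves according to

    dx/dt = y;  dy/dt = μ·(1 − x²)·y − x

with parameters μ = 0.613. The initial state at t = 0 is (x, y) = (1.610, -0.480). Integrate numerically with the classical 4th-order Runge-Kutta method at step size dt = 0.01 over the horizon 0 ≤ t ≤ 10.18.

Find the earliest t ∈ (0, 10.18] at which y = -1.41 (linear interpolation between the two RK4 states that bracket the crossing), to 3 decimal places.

t=0.000: state=(1.610, -0.480)
step 1 (dt=0.01): k1=(-0.480, -1.142), k2=(-0.486, -1.136), k3=(-0.486, -1.136), k4=(-0.491, -1.130); state += dt/6·(k1+2k2+2k3+k4)
t=0.010: state=(1.605, -0.491)
t=0.020: state=(1.600, -0.503)
t=0.030: state=(1.595, -0.514)
continuing one RK4 step at a time; state shown every 50 steps (Δt=0.5):
t=0.500: state=(1.243, -0.968)
t=0.930: state=(0.738, -1.400)
next step: t=0.940: state=(0.724, -1.411) — y has crossed -1.41
linear interpolation between t=0.930 (-1.40000) and t=0.940 (-1.41132) → t≈0.939

t = 0.939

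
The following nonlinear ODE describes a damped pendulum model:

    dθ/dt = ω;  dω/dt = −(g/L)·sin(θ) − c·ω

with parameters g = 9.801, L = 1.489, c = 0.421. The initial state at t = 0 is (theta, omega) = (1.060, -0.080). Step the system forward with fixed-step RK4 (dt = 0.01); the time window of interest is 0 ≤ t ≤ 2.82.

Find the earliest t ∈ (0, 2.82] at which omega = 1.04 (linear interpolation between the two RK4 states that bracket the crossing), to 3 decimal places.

t=0.000: state=(1.060, -0.080)
step 1 (dt=0.01): k1=(-0.080, -5.708), k2=(-0.109, -5.695), k3=(-0.108, -5.695), k4=(-0.137, -5.681); state += dt/6·(k1+2k2+2k3+k4)
t=0.010: state=(1.059, -0.137)
t=0.020: state=(1.057, -0.194)
t=0.030: state=(1.055, -0.250)
continuing one RK4 step at a time; state shown every 10 steps (Δt=0.1):
t=0.100: state=(1.024, -0.635)
t=0.200: state=(0.935, -1.145)
t=0.300: state=(0.797, -1.589)
t=0.400: state=(0.620, -1.944)
t=0.500: state=(0.412, -2.182)
t=0.600: state=(0.188, -2.282)
t=0.700: state=(-0.039, -2.235)
t=0.800: state=(-0.254, -2.047)
t=0.900: state=(-0.445, -1.741)
t=1.000: state=(-0.600, -1.346)
t=1.100: state=(-0.712, -0.895)
t=1.200: state=(-0.778, -0.419)
t=1.300: state=(-0.796, 0.056)
t=1.400: state=(-0.767, 0.510)
t=1.500: state=(-0.695, 0.920)
t=1.530: state=(-0.666, 1.032)
next step: t=1.540: state=(-0.656, 1.068) — omega has crossed 1.04
linear interpolation between t=1.530 (1.03239) and t=1.540 (1.06837) → t≈1.532

t = 1.532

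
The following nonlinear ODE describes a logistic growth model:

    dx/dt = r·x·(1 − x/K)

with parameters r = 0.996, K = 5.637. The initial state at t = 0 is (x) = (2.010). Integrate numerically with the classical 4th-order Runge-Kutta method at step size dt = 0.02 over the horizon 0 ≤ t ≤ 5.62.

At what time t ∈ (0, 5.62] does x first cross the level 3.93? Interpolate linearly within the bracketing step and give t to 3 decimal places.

t=0.000: state=(2.010)
step 1 (dt=0.02): k1=(1.288), k2=(1.292), k3=(1.292), k4=(1.295); state += dt/6·(k1+2k2+2k3+k4)
t=0.020: state=(2.036)
t=0.040: state=(2.062)
t=0.060: state=(2.088)
continuing one RK4 step at a time; state shown every 10 steps (Δt=0.2):
t=0.200: state=(2.274)
t=0.400: state=(2.549)
t=0.600: state=(2.829)
t=0.800: state=(3.109)
t=1.000: state=(3.383)
t=1.200: state=(3.646)
t=1.400: state=(3.894)
t=1.420: state=(3.918)
next step: t=1.440: state=(3.942) — x has crossed 3.93
linear interpolation between t=1.420 (3.91825) and t=1.440 (3.94196) → t≈1.430

t = 1.430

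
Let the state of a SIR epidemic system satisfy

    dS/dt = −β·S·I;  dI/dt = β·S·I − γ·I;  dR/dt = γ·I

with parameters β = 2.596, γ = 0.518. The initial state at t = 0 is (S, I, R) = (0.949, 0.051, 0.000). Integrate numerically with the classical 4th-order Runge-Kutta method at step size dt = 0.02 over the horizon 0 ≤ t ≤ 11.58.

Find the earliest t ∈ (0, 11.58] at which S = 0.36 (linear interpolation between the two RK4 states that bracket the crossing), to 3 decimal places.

t=0.000: state=(0.949, 0.051, 0.000)
step 1 (dt=0.02): k1=(-0.126, 0.099, 0.026), k2=(-0.128, 0.101, 0.027), k3=(-0.128, 0.101, 0.027), k4=(-0.130, 0.103, 0.027); state += dt/6·(k1+2k2+2k3+k4)
t=0.020: state=(0.946, 0.053, 0.001)
t=0.040: state=(0.944, 0.055, 0.001)
t=0.060: state=(0.941, 0.057, 0.002)
continuing one RK4 step at a time; state shown every 25 steps (Δt=0.5):
t=0.500: state=(0.850, 0.128, 0.022)
t=1.000: state=(0.663, 0.266, 0.072)
t=1.500: state=(0.424, 0.415, 0.161)
t=1.640: state=(0.363, 0.445, 0.192)
next step: t=1.660: state=(0.354, 0.449, 0.197) — S has crossed 0.36
linear interpolation between t=1.640 (0.36279) and t=1.660 (0.35446) → t≈1.647

t = 1.647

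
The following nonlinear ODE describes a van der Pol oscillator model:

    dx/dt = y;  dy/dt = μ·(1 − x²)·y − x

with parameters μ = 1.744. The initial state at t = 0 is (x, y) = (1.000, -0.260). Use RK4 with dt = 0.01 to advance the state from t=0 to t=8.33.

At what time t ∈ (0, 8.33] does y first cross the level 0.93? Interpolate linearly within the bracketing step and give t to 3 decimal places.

t=0.000: state=(1.000, -0.260)
step 1 (dt=0.01): k1=(-0.260, -1.000), k2=(-0.265, -1.000), k3=(-0.265, -1.000), k4=(-0.270, -1.000); state += dt/6·(k1+2k2+2k3+k4)
t=0.010: state=(0.997, -0.270)
t=0.020: state=(0.995, -0.280)
t=0.030: state=(0.992, -0.290)
continuing one RK4 step at a time; state shown every 50 steps (Δt=0.5):
t=0.500: state=(0.739, -0.815)
t=1.000: state=(0.095, -1.935)
t=1.500: state=(-1.261, -2.867)
t=2.000: state=(-1.937, -0.128)
t=2.500: state=(-1.834, 0.368)
t=3.000: state=(-1.619, 0.488)
t=3.500: state=(-1.339, 0.648)
t=3.920: state=(-1.016, 0.924)
next step: t=3.930: state=(-1.007, 0.934) — y has crossed 0.93
linear interpolation between t=3.920 (0.92429) and t=3.930 (0.93403) → t≈3.926

t = 3.926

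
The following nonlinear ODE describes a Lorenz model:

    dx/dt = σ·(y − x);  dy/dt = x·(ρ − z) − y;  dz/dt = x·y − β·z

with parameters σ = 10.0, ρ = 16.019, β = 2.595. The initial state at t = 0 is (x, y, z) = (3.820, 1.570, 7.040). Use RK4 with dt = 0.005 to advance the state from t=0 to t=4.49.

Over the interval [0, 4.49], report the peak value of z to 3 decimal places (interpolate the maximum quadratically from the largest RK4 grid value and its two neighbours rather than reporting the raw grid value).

max z = 21.744

t=0.000: state=(3.820, 1.570, 7.040)
step 1 (dt=0.005): k1=(-22.500, 32.730, -12.271), k2=(-21.119, 32.258, -11.972), k3=(-21.166, 32.288, -11.973), k4=(-19.827, 31.840, -11.683); state += dt/6·(k1+2k2+2k3+k4)
t=0.005: state=(3.714, 1.731, 6.980)
t=0.010: state=(3.621, 1.889, 6.923)
t=0.015: state=(3.541, 2.042, 6.869)
continuing one RK4 step at a time; state shown every 40 steps (Δt=0.2):
t=0.200: state=(5.283, 7.829, 7.257)
t=0.400: state=(10.445, 10.912, 18.874)
t=0.600: state=(5.063, 1.834, 18.679)
t=0.800: state=(2.006, 1.798, 11.790)
t=1.000: state=(3.019, 4.215, 8.104)
t=1.200: state=(7.113, 9.860, 10.625)
t=1.400: state=(9.278, 7.333, 20.549)
t=1.600: state=(3.909, 2.104, 16.122)
t=1.800: state=(2.811, 3.221, 10.732)
t=2.000: state=(5.125, 7.043, 9.507)
t=2.200: state=(9.067, 9.961, 16.649)
t=2.400: state=(6.276, 3.796, 18.573)
t=2.600: state=(3.417, 3.122, 13.110)
t=2.800: state=(4.480, 5.751, 10.372)
t=3.000: state=(7.860, 9.421, 14.107)
t=3.200: state=(7.555, 5.723, 18.807)
t=3.400: state=(4.295, 3.474, 14.772)
t=3.600: state=(4.416, 5.235, 11.492)
t=3.800: state=(7.020, 8.484, 13.237)
t=4.000: state=(7.854, 6.857, 18.014)
t=4.200: state=(5.081, 4.035, 15.720)
t=4.400: state=(4.592, 5.080, 12.466)
t=4.490: state=(5.267, 6.252, 12.106)
largest grid value and its neighbours: z(0.480)=21.73541, z(0.485)=21.74420, z(0.490)=21.73470
parabola through these three points peaks at t≈0.485 with z≈21.74420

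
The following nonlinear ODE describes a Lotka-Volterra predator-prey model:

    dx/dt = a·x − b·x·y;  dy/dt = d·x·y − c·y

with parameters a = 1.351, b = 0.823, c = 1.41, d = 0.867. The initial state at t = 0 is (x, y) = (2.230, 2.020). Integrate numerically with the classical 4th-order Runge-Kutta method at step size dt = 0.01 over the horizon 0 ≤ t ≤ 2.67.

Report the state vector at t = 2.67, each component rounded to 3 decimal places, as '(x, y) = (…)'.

(x, y) = (1.328, 1.133)

t=0.000: state=(2.230, 2.020)
step 1 (dt=0.01): k1=(-0.695, 1.057), k2=(-0.703, 1.054), k3=(-0.703, 1.054), k4=(-0.712, 1.050); state += dt/6·(k1+2k2+2k3+k4)
t=0.010: state=(2.223, 2.031)
t=0.020: state=(2.216, 2.041)
t=0.030: state=(2.208, 2.051)
continuing one RK4 step at a time; state shown every 10 steps (Δt=0.1):
t=0.100: state=(2.152, 2.122)
t=0.200: state=(2.061, 2.212)
t=0.300: state=(1.960, 2.287)
t=0.400: state=(1.854, 2.344)
t=0.500: state=(1.747, 2.379)
t=0.600: state=(1.643, 2.394)
t=0.700: state=(1.545, 2.387)
t=0.800: state=(1.454, 2.361)
t=0.900: state=(1.373, 2.317)
t=1.000: state=(1.302, 2.260)
t=1.100: state=(1.241, 2.191)
t=1.200: state=(1.189, 2.114)
t=1.300: state=(1.148, 2.032)
t=1.400: state=(1.116, 1.946)
t=1.500: state=(1.092, 1.860)
t=1.600: state=(1.076, 1.775)
t=1.700: state=(1.068, 1.691)
t=1.800: state=(1.067, 1.611)
t=1.900: state=(1.073, 1.535)
t=2.000: state=(1.086, 1.464)
t=2.100: state=(1.105, 1.398)
t=2.200: state=(1.130, 1.338)
t=2.300: state=(1.161, 1.283)
t=2.400: state=(1.199, 1.234)
t=2.500: state=(1.242, 1.192)
t=2.600: state=(1.291, 1.155)
t=2.670: state=(1.328, 1.133)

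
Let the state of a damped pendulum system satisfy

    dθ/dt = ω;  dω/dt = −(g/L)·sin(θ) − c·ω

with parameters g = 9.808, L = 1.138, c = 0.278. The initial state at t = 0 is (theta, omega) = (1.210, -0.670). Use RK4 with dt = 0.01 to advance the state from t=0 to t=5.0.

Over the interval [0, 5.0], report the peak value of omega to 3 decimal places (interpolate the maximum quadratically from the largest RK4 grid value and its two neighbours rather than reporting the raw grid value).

max omega = 2.707

t=0.000: state=(1.210, -0.670)
step 1 (dt=0.01): k1=(-0.670, -7.877), k2=(-0.709, -7.856), k3=(-0.709, -7.856), k4=(-0.749, -7.834); state += dt/6·(k1+2k2+2k3+k4)
t=0.010: state=(1.203, -0.749)
t=0.020: state=(1.195, -0.827)
t=0.030: state=(1.186, -0.904)
continuing one RK4 step at a time; state shown every 20 steps (Δt=0.2):
t=0.200: state=(0.926, -2.116)
t=0.400: state=(0.398, -3.037)
t=0.600: state=(-0.224, -3.011)
t=0.800: state=(-0.743, -2.050)
t=1.000: state=(-1.014, -0.626)
t=1.200: state=(-0.991, 0.842)
t=1.400: state=(-0.693, 2.063)
t=1.600: state=(-0.205, 2.685)
t=1.800: state=(0.321, 2.432)
t=2.000: state=(0.718, 1.447)
t=2.200: state=(0.879, 0.143)
t=2.400: state=(0.778, -1.123)
t=2.600: state=(0.453, -2.045)
t=2.800: state=(0.004, -2.315)
t=3.000: state=(-0.422, -1.828)
t=3.200: state=(-0.692, -0.820)
t=3.400: state=(-0.739, 0.349)
t=3.600: state=(-0.563, 1.366)
t=3.800: state=(-0.222, 1.943)
t=4.000: state=(0.171, 1.875)
t=4.200: state=(0.488, 1.214)
t=4.400: state=(0.635, 0.232)
t=4.600: state=(0.580, -0.760)
t=4.800: state=(0.349, -1.485)
t=5.000: state=(0.020, -1.714)
largest grid value and its neighbours: omega(1.630)=2.70487, omega(1.640)=2.70688, omega(1.650)=2.70657
parabola through these three points peaks at t≈1.644 with omega≈2.70704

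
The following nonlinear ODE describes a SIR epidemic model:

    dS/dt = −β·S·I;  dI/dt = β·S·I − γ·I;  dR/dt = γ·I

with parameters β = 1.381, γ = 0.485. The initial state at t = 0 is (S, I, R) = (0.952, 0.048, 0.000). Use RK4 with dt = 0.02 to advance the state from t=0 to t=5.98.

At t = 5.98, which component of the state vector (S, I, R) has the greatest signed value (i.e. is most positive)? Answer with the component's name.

largest component: R

t=0.000: state=(0.952, 0.048, 0.000)
step 1 (dt=0.02): k1=(-0.063, 0.040, 0.023), k2=(-0.064, 0.040, 0.023), k3=(-0.064, 0.040, 0.023), k4=(-0.064, 0.040, 0.024); state += dt/6·(k1+2k2+2k3+k4)
t=0.020: state=(0.951, 0.049, 0.000)
t=0.040: state=(0.949, 0.050, 0.001)
t=0.060: state=(0.948, 0.050, 0.001)
continuing one RK4 step at a time; state shown every 10 steps (Δt=0.2):
t=0.200: state=(0.938, 0.057, 0.005)
t=0.400: state=(0.923, 0.066, 0.011)
t=0.600: state=(0.904, 0.078, 0.018)
t=0.800: state=(0.884, 0.090, 0.026)
t=1.000: state=(0.860, 0.104, 0.036)
t=1.200: state=(0.834, 0.119, 0.046)
t=1.400: state=(0.805, 0.136, 0.059)
t=1.600: state=(0.774, 0.153, 0.073)
t=1.800: state=(0.740, 0.172, 0.088)
t=2.000: state=(0.704, 0.190, 0.106)
t=2.200: state=(0.666, 0.208, 0.125)
t=2.400: state=(0.627, 0.226, 0.146)
t=2.600: state=(0.588, 0.243, 0.169)
t=2.800: state=(0.549, 0.258, 0.193)
t=3.000: state=(0.510, 0.271, 0.219)
t=3.200: state=(0.473, 0.281, 0.246)
t=3.400: state=(0.437, 0.290, 0.274)
t=3.600: state=(0.403, 0.295, 0.302)
t=3.800: state=(0.371, 0.298, 0.331)
t=4.000: state=(0.342, 0.298, 0.360)
t=4.200: state=(0.315, 0.297, 0.389)
t=4.400: state=(0.290, 0.293, 0.417)
t=4.600: state=(0.268, 0.287, 0.445)
t=4.800: state=(0.248, 0.279, 0.473)
t=5.000: state=(0.230, 0.271, 0.499)
t=5.200: state=(0.213, 0.261, 0.525)
t=5.400: state=(0.199, 0.251, 0.550)
t=5.600: state=(0.186, 0.240, 0.574)
t=5.800: state=(0.174, 0.229, 0.597)
t=5.980: state=(0.165, 0.219, 0.616)
compare at T: S=0.165, I=0.219, R=0.616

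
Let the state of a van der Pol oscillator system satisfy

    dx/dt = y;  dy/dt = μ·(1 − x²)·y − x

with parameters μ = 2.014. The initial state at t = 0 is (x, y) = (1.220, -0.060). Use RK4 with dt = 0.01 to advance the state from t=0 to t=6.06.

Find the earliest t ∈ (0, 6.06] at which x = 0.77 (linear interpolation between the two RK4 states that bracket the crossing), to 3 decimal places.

t = 0.891

t=0.000: state=(1.220, -0.060)
step 1 (dt=0.01): k1=(-0.060, -1.161), k2=(-0.066, -1.155), k3=(-0.066, -1.155), k4=(-0.072, -1.149); state += dt/6·(k1+2k2+2k3+k4)
t=0.010: state=(1.219, -0.072)
t=0.020: state=(1.219, -0.083)
t=0.030: state=(1.218, -0.094)
continuing one RK4 step at a time; state shown every 20 steps (Δt=0.2):
t=0.200: state=(1.186, -0.271)
t=0.400: state=(1.114, -0.454)
t=0.600: state=(1.004, -0.640)
t=0.800: state=(0.855, -0.867)
t=0.890: state=(0.771, -0.997)
next step: t=0.900: state=(0.761, -1.013) — x has crossed 0.77
linear interpolation between t=0.890 (0.77119) and t=0.900 (0.76114) → t≈0.891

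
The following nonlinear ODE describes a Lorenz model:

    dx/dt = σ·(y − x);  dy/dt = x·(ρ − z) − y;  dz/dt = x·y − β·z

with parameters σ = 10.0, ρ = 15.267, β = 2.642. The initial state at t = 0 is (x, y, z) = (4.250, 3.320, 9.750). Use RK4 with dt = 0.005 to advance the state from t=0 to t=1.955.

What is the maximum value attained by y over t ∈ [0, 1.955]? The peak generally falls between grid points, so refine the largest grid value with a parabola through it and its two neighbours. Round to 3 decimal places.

max y = 9.624

t=0.000: state=(4.250, 3.320, 9.750)
step 1 (dt=0.005): k1=(-9.300, 20.127, -11.649), k2=(-8.564, 20.072, -11.437), k3=(-8.584, 20.080, -11.433), k4=(-7.867, 20.031, -11.219); state += dt/6·(k1+2k2+2k3+k4)
t=0.005: state=(4.207, 3.420, 9.693)
t=0.010: state=(4.171, 3.520, 9.638)
t=0.015: state=(4.142, 3.620, 9.585)
continuing one RK4 step at a time; state shown every 20 steps (Δt=0.1):
t=0.100: state=(4.405, 5.366, 9.094)
t=0.200: state=(5.859, 7.693, 9.945)
t=0.300: state=(7.762, 9.500, 12.942)
t=0.400: state=(8.760, 8.770, 16.888)
t=0.500: state=(7.710, 5.815, 18.349)
t=0.600: state=(5.635, 3.685, 16.773)
t=0.700: state=(4.155, 3.194, 14.278)
t=0.800: state=(3.685, 3.665, 12.100)
t=0.900: state=(4.044, 4.755, 10.696)
t=1.000: state=(5.066, 6.373, 10.438)
t=1.100: state=(6.553, 8.122, 11.773)
t=1.200: state=(7.892, 8.802, 14.589)
t=1.300: state=(8.050, 7.406, 17.063)
t=1.400: state=(6.816, 5.214, 17.221)
t=1.500: state=(5.291, 4.006, 15.592)
t=1.600: state=(4.404, 3.929, 13.600)
t=1.700: state=(4.314, 4.583, 12.035)
t=1.800: state=(4.891, 5.748, 11.314)
t=1.900: state=(5.953, 7.163, 11.785)
t=1.955: state=(6.624, 7.819, 12.616)
largest grid value and its neighbours: y(0.325)=9.62222, y(0.330)=9.62333, y(0.335)=9.61623
parabola through these three points peaks at t≈0.328 with y≈9.62388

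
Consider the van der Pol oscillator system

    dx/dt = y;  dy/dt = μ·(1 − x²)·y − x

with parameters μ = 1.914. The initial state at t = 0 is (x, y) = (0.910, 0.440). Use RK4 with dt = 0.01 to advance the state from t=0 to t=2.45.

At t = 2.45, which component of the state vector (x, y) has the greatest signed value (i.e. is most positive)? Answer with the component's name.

largest component: y

t=0.000: state=(0.910, 0.440)
step 1 (dt=0.01): k1=(0.440, -0.765), k2=(0.436, -0.772), k3=(0.436, -0.772), k4=(0.432, -0.779); state += dt/6·(k1+2k2+2k3+k4)
t=0.010: state=(0.914, 0.432)
t=0.020: state=(0.919, 0.424)
t=0.030: state=(0.923, 0.416)
continuing one RK4 step at a time; state shown every 10 steps (Δt=0.1):
t=0.100: state=(0.950, 0.357)
t=0.200: state=(0.981, 0.265)
t=0.300: state=(1.003, 0.166)
t=0.400: state=(1.014, 0.065)
t=0.500: state=(1.016, -0.037)
t=0.600: state=(1.007, -0.138)
t=0.700: state=(0.988, -0.238)
t=0.800: state=(0.959, -0.338)
t=0.900: state=(0.920, -0.441)
t=1.000: state=(0.871, -0.549)
t=1.100: state=(0.810, -0.667)
t=1.200: state=(0.737, -0.801)
t=1.300: state=(0.649, -0.958)
t=1.400: state=(0.544, -1.147)
t=1.500: state=(0.418, -1.380)
t=1.600: state=(0.267, -1.670)
t=1.700: state=(0.082, -2.029)
t=1.800: state=(-0.142, -2.453)
t=1.900: state=(-0.409, -2.896)
t=2.000: state=(-0.717, -3.238)
t=2.100: state=(-1.047, -3.284)
t=2.200: state=(-1.359, -2.891)
t=2.300: state=(-1.613, -2.151)
t=2.400: state=(-1.788, -1.349)
t=2.450: state=(-1.846, -1.000)
compare at T: x=-1.846, y=-1.000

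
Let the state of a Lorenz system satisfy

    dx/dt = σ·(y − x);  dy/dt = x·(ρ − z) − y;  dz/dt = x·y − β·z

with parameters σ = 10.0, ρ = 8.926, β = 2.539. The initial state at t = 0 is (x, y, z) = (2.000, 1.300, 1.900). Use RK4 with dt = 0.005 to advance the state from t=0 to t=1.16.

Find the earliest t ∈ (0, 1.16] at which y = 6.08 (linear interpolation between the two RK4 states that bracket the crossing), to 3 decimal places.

t = 0.332

t=0.000: state=(2.000, 1.300, 1.900)
step 1 (dt=0.005): k1=(-7.000, 12.752, -2.224), k2=(-6.506, 12.608, -2.170), k3=(-6.522, 12.617, -2.169), k4=(-6.043, 12.481, -2.115); state += dt/6·(k1+2k2+2k3+k4)
t=0.005: state=(1.967, 1.363, 1.889)
t=0.010: state=(1.939, 1.425, 1.879)
t=0.015: state=(1.916, 1.486, 1.869)
continuing one RK4 step at a time; state shown every 10 steps (Δt=0.05):
t=0.050: state=(1.853, 1.890, 1.816)
t=0.100: state=(1.988, 2.460, 1.795)
t=0.150: state=(2.303, 3.079, 1.859)
t=0.200: state=(2.756, 3.788, 2.046)
t=0.250: state=(3.331, 4.597, 2.402)
t=0.300: state=(4.017, 5.489, 2.989)
t=0.330: state=(4.474, 6.041, 3.478)
next step: t=0.335: state=(4.553, 6.133, 3.570) — y has crossed 6.08
linear interpolation between t=0.330 (6.04138) and t=0.335 (6.13285) → t≈0.332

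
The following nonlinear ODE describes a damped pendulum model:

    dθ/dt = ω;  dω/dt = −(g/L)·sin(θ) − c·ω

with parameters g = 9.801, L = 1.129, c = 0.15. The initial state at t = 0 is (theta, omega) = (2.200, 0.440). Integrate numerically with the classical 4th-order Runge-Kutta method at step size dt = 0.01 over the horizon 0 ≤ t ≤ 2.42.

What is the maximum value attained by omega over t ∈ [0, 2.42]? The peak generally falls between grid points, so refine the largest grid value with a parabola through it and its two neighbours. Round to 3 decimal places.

max omega = 4.604

t=0.000: state=(2.200, 0.440)
step 1 (dt=0.01): k1=(0.440, -7.085), k2=(0.405, -7.068), k3=(0.405, -7.069), k4=(0.369, -7.053); state += dt/6·(k1+2k2+2k3+k4)
t=0.010: state=(2.204, 0.369)
t=0.020: state=(2.207, 0.299)
t=0.030: state=(2.210, 0.229)
continuing one RK4 step at a time; state shown every 10 steps (Δt=0.1):
t=0.100: state=(2.209, -0.258)
t=0.200: state=(2.148, -0.958)
t=0.300: state=(2.016, -1.692)
t=0.400: state=(1.808, -2.476)
t=0.500: state=(1.520, -3.293)
t=0.600: state=(1.150, -4.079)
t=0.700: state=(0.709, -4.705)
t=0.800: state=(0.220, -5.019)
t=0.900: state=(-0.281, -4.917)
t=1.000: state=(-0.750, -4.420)
t=1.100: state=(-1.155, -3.653)
t=1.200: state=(-1.477, -2.767)
t=1.300: state=(-1.708, -1.866)
t=1.400: state=(-1.851, -0.998)
t=1.500: state=(-1.909, -0.164)
t=1.600: state=(-1.885, 0.653)
t=1.700: state=(-1.778, 1.474)
t=1.800: state=(-1.589, 2.306)
t=1.900: state=(-1.318, 3.125)
t=2.000: state=(-0.967, 3.861)
t=2.100: state=(-0.552, 4.395)
t=2.200: state=(-0.099, 4.603)
t=2.300: state=(0.355, 4.424)
t=2.400: state=(0.774, 3.897)
t=2.420: state=(0.851, 3.759)
largest grid value and its neighbours: omega(2.190)=4.59982, omega(2.200)=4.60350, omega(2.210)=4.60319
parabola through these three points peaks at t≈2.204 with omega≈4.60385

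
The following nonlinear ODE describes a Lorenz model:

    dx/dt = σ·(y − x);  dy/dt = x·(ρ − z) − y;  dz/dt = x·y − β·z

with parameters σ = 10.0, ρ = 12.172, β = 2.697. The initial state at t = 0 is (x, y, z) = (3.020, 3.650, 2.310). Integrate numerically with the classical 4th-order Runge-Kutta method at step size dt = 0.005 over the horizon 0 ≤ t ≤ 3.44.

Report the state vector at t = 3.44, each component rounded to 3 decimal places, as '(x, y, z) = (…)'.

t=0.000: state=(3.020, 3.650, 2.310)
step 1 (dt=0.005): k1=(6.300, 26.133, 4.793), k2=(6.796, 26.187, 5.016), k3=(6.785, 26.197, 5.020), k4=(7.271, 26.260, 5.249); state += dt/6·(k1+2k2+2k3+k4)
t=0.005: state=(3.054, 3.781, 2.335)
t=0.010: state=(3.093, 3.913, 2.363)
t=0.015: state=(3.136, 4.045, 2.392)
continuing one RK4 step at a time; state shown every 40 steps (Δt=0.2):
t=0.200: state=(6.984, 9.779, 6.815)
t=0.400: state=(8.829, 6.631, 17.116)
t=0.600: state=(3.269, 1.411, 12.911)
t=0.800: state=(1.800, 1.844, 8.025)
t=1.000: state=(2.794, 3.746, 5.632)
t=1.200: state=(5.752, 7.673, 7.210)
t=1.400: state=(8.230, 7.897, 14.211)
t=1.600: state=(5.002, 3.195, 13.715)
t=1.800: state=(3.102, 2.950, 9.602)
t=2.000: state=(3.895, 4.771, 7.601)
t=2.200: state=(6.245, 7.481, 9.495)
t=2.400: state=(7.135, 6.499, 13.623)
t=2.600: state=(4.907, 3.868, 12.501)
t=2.800: state=(3.957, 4.029, 9.740)
t=3.000: state=(4.916, 5.712, 8.984)
t=3.200: state=(6.475, 6.976, 11.180)
t=3.400: state=(6.191, 5.494, 12.919)
t=3.440: state=(5.893, 5.111, 12.811)

(x, y, z) = (5.893, 5.111, 12.811)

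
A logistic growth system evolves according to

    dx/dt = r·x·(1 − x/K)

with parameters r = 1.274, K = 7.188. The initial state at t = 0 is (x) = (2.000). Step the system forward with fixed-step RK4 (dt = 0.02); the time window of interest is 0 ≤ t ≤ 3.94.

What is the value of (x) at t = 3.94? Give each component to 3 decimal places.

t=0.000: state=(2.000)
step 1 (dt=0.02): k1=(1.839), k2=(1.849), k3=(1.849), k4=(1.860); state += dt/6·(k1+2k2+2k3+k4)
t=0.020: state=(2.037)
t=0.040: state=(2.074)
t=0.060: state=(2.112)
continuing one RK4 step at a time; state shown every 10 steps (Δt=0.2):
t=0.200: state=(2.388)
t=0.400: state=(2.810)
t=0.600: state=(3.256)
t=0.800: state=(3.713)
t=1.000: state=(4.166)
t=1.200: state=(4.601)
t=1.400: state=(5.006)
t=1.600: state=(5.373)
t=1.800: state=(5.696)
t=2.000: state=(5.975)
t=2.200: state=(6.211)
t=2.400: state=(6.407)
t=2.600: state=(6.567)
t=2.800: state=(6.697)
t=3.000: state=(6.802)
t=3.200: state=(6.885)
t=3.400: state=(6.951)
t=3.600: state=(7.003)
t=3.800: state=(7.044)
t=3.940: state=(7.067)

(x) = (7.067)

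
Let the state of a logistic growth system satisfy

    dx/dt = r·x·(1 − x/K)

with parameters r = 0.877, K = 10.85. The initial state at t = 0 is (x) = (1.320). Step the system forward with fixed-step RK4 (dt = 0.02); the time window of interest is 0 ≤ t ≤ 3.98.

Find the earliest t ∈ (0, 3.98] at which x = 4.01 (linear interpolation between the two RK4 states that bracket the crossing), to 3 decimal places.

t=0.000: state=(1.320)
step 1 (dt=0.02): k1=(1.017), k2=(1.024), k3=(1.024), k4=(1.030); state += dt/6·(k1+2k2+2k3+k4)
t=0.020: state=(1.340)
t=0.040: state=(1.361)
t=0.060: state=(1.382)
continuing one RK4 step at a time; state shown every 10 steps (Δt=0.2):
t=0.200: state=(1.537)
t=0.400: state=(1.783)
t=0.600: state=(2.060)
t=0.800: state=(2.369)
t=1.000: state=(2.710)
t=1.200: state=(3.082)
t=1.400: state=(3.483)
t=1.600: state=(3.910)
t=1.640: state=(3.999)
next step: t=1.660: state=(4.043) — x has crossed 4.01
linear interpolation between t=1.640 (3.99854) and t=1.660 (4.04293) → t≈1.645

t = 1.645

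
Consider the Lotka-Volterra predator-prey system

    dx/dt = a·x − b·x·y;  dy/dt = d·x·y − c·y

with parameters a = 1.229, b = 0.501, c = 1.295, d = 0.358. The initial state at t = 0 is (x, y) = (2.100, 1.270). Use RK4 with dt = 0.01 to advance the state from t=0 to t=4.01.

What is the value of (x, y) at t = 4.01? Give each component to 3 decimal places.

(x, y) = (1.560, 2.979)

t=0.000: state=(2.100, 1.270)
step 1 (dt=0.01): k1=(1.245, -0.690), k2=(1.252, -0.685), k3=(1.252, -0.685), k4=(1.259, -0.680); state += dt/6·(k1+2k2+2k3+k4)
t=0.010: state=(2.113, 1.263)
t=0.020: state=(2.125, 1.256)
t=0.030: state=(2.138, 1.250)
continuing one RK4 step at a time; state shown every 20 steps (Δt=0.2):
t=0.200: state=(2.379, 1.150)
t=0.400: state=(2.723, 1.065)
t=0.600: state=(3.139, 1.014)
t=0.800: state=(3.630, 0.997)
t=1.000: state=(4.197, 1.017)
t=1.200: state=(4.832, 1.085)
t=1.400: state=(5.510, 1.212)
t=1.600: state=(6.180, 1.422)
t=1.800: state=(6.750, 1.745)
t=2.000: state=(7.087, 2.215)
t=2.200: state=(7.042, 2.842)
t=2.400: state=(6.531, 3.576)
t=2.600: state=(5.630, 4.273)
t=2.800: state=(4.569, 4.752)
t=3.000: state=(3.590, 4.907)
t=3.200: state=(2.823, 4.758)
t=3.400: state=(2.278, 4.403)
t=3.600: state=(1.916, 3.945)
t=3.800: state=(1.691, 3.462)
t=4.000: state=(1.564, 3.001)
t=4.010: state=(1.560, 2.979)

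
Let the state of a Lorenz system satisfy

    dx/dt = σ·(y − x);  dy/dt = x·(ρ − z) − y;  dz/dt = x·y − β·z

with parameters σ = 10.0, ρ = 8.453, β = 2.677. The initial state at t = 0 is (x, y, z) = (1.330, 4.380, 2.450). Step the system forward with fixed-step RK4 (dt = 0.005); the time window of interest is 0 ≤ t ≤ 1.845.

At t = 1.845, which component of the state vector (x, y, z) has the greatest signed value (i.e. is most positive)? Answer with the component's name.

largest component: z

t=0.000: state=(1.330, 4.380, 2.450)
step 1 (dt=0.005): k1=(30.500, 3.604, -0.733), k2=(29.828, 4.055, -0.382), k3=(29.856, 4.043, -0.390), k4=(29.209, 4.483, -0.044); state += dt/6·(k1+2k2+2k3+k4)
t=0.005: state=(1.479, 4.400, 2.448)
t=0.010: state=(1.622, 4.425, 2.450)
t=0.015: state=(1.760, 4.453, 2.454)
continuing one RK4 step at a time; state shown every 20 steps (Δt=0.1):
t=0.100: state=(3.572, 5.378, 2.989)
t=0.200: state=(5.254, 6.826, 4.714)
t=0.300: state=(6.574, 7.513, 7.454)
t=0.400: state=(6.894, 6.539, 9.994)
t=0.500: state=(5.964, 4.606, 10.816)
t=0.600: state=(4.520, 3.138, 10.014)
t=0.700: state=(3.378, 2.509, 8.603)
t=0.800: state=(2.778, 2.426, 7.228)
t=0.900: state=(2.627, 2.655, 6.121)
t=1.000: state=(2.801, 3.108, 5.363)
t=1.100: state=(3.224, 3.756, 5.010)
t=1.200: state=(3.847, 4.547, 5.127)
t=1.300: state=(4.585, 5.332, 5.770)
t=1.400: state=(5.265, 5.833, 6.865)
t=1.500: state=(5.635, 5.776, 8.075)
t=1.600: state=(5.525, 5.180, 8.889)
t=1.700: state=(5.020, 4.406, 9.017)
t=1.800: state=(4.400, 3.817, 8.579)
t=1.845: state=(4.155, 3.652, 8.281)
compare at T: x=4.155, y=3.652, z=8.281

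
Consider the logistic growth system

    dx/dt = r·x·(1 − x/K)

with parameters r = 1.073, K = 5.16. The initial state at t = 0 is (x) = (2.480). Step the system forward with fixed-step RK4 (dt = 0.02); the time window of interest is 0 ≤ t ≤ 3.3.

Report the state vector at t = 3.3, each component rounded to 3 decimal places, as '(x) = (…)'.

(x) = (5.003)

t=0.000: state=(2.480)
step 1 (dt=0.02): k1=(1.382), k2=(1.383), k3=(1.383), k4=(1.383); state += dt/6·(k1+2k2+2k3+k4)
t=0.020: state=(2.508)
t=0.040: state=(2.535)
t=0.060: state=(2.563)
continuing one RK4 step at a time; state shown every 10 steps (Δt=0.2):
t=0.200: state=(2.757)
t=0.400: state=(3.029)
t=0.600: state=(3.292)
t=0.800: state=(3.539)
t=1.000: state=(3.768)
t=1.200: state=(3.975)
t=1.400: state=(4.159)
t=1.600: state=(4.321)
t=1.800: state=(4.461)
t=2.000: state=(4.581)
t=2.200: state=(4.683)
t=2.400: state=(4.768)
t=2.600: state=(4.839)
t=2.800: state=(4.898)
t=3.000: state=(4.946)
t=3.200: state=(4.986)
t=3.300: state=(5.003)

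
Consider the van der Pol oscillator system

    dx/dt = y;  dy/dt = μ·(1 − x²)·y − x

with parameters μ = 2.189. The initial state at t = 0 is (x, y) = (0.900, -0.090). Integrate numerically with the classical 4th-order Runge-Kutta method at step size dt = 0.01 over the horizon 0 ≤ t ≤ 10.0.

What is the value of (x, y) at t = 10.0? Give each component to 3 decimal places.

(x, y) = (-1.939, 0.290)

t=0.000: state=(0.900, -0.090)
step 1 (dt=0.01): k1=(-0.090, -0.937), k2=(-0.095, -0.939), k3=(-0.095, -0.939), k4=(-0.099, -0.941); state += dt/6·(k1+2k2+2k3+k4)
t=0.010: state=(0.899, -0.099)
t=0.020: state=(0.898, -0.109)
t=0.030: state=(0.897, -0.118)
continuing one RK4 step at a time; state shown every 50 steps (Δt=0.5):
t=0.500: state=(0.727, -0.635)
t=1.000: state=(0.165, -1.836)
t=1.500: state=(-1.287, -3.212)
t=2.000: state=(-1.938, -0.007)
t=2.500: state=(-1.826, 0.322)
t=3.000: state=(-1.646, 0.397)
t=3.500: state=(-1.424, 0.504)
t=4.000: state=(-1.124, 0.731)
t=4.500: state=(-0.622, 1.420)
t=5.000: state=(0.608, 3.828)
t=5.500: state=(1.980, 0.604)
t=6.000: state=(1.960, -0.274)
t=6.500: state=(1.803, -0.343)
t=7.000: state=(1.616, -0.410)
t=7.500: state=(1.385, -0.527)
t=8.000: state=(1.066, -0.789)
t=8.500: state=(0.507, -1.633)
t=9.000: state=(-0.907, -4.046)
t=9.500: state=(-2.011, -0.250)
t=10.000: state=(-1.939, 0.290)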